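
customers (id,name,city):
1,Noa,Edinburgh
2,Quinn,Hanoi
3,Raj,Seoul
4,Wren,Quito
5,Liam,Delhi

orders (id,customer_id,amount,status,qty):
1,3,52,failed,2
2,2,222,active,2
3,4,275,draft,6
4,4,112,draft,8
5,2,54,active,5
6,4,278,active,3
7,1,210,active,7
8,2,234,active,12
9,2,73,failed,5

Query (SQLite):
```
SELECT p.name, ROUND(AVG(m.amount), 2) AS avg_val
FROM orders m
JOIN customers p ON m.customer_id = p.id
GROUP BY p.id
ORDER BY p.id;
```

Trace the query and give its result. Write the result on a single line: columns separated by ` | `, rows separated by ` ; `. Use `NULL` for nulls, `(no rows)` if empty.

Noa | 210 ; Quinn | 145.75 ; Raj | 52 ; Wren | 221.67

Join each orders row to its customers via customer_id.
Group joined rows by customers.id; compute ROUND(AVG(m.amount), 2) per group.
  1: ids {7} → ROUND(AVG(m.amount), 2)=210
  2: ids {2, 5, 8, 9} → ROUND(AVG(m.amount), 2)=145.75
  3: ids {1} → ROUND(AVG(m.amount), 2)=52
  4: ids {3, 4, 6} → ROUND(AVG(m.amount), 2)=221.67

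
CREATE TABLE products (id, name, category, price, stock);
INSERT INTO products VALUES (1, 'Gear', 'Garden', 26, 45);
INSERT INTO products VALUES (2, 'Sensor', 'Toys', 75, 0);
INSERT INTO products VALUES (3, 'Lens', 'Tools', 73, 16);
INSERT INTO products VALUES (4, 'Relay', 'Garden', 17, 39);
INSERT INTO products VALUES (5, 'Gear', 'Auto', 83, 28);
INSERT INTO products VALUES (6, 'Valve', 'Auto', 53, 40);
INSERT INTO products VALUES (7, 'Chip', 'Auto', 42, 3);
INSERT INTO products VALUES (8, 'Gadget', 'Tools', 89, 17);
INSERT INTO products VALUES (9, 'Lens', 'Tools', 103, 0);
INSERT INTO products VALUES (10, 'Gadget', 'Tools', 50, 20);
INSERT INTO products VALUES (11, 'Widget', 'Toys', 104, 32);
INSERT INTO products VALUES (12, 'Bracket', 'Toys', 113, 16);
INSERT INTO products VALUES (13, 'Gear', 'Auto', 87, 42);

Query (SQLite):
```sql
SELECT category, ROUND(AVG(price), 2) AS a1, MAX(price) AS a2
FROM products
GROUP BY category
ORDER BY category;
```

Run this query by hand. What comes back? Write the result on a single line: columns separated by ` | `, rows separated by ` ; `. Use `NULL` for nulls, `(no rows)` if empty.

Group products by category.
Per group compute: ROUND(AVG(price), 2), MAX(price).
  Auto: ids {5, 6, 7, 13} → ROUND(AVG(price), 2)=66.25, MAX(price)=87
  Garden: ids {1, 4} → ROUND(AVG(price), 2)=21.5, MAX(price)=26
  Tools: ids {3, 8, 9, 10} → ROUND(AVG(price), 2)=78.75, MAX(price)=103
  Toys: ids {2, 11, 12} → ROUND(AVG(price), 2)=97.33, MAX(price)=113

Auto | 66.25 | 87 ; Garden | 21.5 | 26 ; Tools | 78.75 | 103 ; Toys | 97.33 | 113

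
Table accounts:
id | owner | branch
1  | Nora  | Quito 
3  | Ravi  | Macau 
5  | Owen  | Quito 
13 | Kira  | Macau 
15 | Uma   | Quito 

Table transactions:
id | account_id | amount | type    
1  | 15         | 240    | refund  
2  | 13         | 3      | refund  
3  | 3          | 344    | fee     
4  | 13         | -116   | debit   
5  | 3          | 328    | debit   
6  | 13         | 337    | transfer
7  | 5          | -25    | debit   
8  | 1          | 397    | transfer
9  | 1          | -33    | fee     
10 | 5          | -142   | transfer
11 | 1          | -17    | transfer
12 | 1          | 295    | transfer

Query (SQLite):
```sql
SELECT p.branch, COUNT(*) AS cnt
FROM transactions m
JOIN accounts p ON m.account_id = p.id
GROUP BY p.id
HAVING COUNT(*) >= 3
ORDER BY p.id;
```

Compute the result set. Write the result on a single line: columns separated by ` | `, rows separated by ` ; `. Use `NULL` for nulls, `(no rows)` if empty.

Quito | 4 ; Macau | 3

Join each transactions row to its accounts via account_id.
Group joined rows by accounts.id; compute COUNT(*) per group.
HAVING: keep groups with count ≥ 3.
  1: ids {8, 9, 11, 12} → COUNT(*)=4
  3: ids {3, 5} → COUNT(*)=2
  5: ids {7, 10} → COUNT(*)=2
  13: ids {2, 4, 6} → COUNT(*)=3
  15: ids {1} → COUNT(*)=1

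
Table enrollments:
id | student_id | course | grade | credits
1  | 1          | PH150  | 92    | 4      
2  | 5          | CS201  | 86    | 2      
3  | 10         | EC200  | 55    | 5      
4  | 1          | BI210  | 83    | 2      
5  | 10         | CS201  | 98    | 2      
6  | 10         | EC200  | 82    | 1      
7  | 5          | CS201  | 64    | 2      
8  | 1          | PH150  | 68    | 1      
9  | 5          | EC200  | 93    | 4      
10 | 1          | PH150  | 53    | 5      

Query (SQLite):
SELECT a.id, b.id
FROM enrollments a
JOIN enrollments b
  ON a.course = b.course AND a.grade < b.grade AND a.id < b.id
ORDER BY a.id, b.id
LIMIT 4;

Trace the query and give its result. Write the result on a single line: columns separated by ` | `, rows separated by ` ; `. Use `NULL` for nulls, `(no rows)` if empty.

2 | 5 ; 3 | 6 ; 3 | 9 ; 6 | 9

Pairs (a,b) with same course, a.grade < b.grade, a.id < b.id.
course groups: BI210:{4} CS201:{2,5,7} EC200:{3,6,9} PH150:{1,8,10}
Ordered by (a.id, b.id); first 4.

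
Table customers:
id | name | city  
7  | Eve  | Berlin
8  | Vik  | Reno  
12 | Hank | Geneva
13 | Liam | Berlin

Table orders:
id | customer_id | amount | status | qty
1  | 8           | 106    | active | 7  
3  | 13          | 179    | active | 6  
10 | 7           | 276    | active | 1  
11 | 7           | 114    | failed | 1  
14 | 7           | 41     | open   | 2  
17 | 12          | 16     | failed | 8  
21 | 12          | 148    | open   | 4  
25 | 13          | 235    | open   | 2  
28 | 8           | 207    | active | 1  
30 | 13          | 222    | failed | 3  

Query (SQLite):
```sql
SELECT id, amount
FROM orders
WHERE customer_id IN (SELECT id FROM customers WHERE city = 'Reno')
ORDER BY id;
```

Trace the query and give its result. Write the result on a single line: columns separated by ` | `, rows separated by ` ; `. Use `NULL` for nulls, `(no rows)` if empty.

Inner query: customers.id where city = 'Reno'.
Outer: keep orders rows whose customer_id is in that set.
Inner query → {8}

1 | 106 ; 28 | 207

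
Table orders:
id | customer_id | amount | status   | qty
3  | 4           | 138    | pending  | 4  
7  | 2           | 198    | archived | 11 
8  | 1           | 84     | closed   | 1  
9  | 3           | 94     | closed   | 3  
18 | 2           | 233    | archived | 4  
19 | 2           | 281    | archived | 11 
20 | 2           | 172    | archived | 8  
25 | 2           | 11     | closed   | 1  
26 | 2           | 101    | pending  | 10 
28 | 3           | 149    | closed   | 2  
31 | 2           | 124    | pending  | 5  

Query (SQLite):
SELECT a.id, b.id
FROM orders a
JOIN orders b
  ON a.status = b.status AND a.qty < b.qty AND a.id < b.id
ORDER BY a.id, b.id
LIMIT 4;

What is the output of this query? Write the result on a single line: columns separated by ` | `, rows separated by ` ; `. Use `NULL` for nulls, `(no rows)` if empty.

3 | 26 ; 3 | 31 ; 8 | 9 ; 8 | 28

Pairs (a,b) with same status, a.qty < b.qty, a.id < b.id.
status groups: archived:{7,18,19,20} closed:{8,9,25,28} pending:{3,26,31}
Ordered by (a.id, b.id); first 4.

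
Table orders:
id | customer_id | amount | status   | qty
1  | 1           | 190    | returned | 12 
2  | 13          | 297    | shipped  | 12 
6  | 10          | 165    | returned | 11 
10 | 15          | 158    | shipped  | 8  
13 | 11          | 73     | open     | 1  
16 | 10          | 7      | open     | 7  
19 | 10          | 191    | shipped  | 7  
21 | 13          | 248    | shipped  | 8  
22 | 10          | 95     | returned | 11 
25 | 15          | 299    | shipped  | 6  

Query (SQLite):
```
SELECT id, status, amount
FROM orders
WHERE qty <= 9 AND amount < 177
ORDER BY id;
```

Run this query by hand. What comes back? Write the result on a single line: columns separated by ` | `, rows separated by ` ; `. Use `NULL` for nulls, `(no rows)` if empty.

qty <= 9: ids {10, 13, 16, 19, 21, 25}
amount < 177: ids {6, 10, 13, 16, 22}
Combine with AND.

10 | shipped | 158 ; 13 | open | 73 ; 16 | open | 7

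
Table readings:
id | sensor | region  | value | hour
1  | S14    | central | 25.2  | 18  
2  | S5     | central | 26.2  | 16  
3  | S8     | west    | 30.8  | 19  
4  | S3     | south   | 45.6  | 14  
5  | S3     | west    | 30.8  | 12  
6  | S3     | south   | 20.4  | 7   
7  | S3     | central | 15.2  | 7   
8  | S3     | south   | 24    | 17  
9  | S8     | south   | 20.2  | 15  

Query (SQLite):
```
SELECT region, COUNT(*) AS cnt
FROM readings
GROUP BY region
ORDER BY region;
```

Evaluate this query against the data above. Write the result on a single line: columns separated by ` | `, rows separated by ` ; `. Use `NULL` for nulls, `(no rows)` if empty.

central | 3 ; south | 4 ; west | 2

Partition readings by region; compute COUNT(*) within each group.
  central: ids {1, 2, 7} → COUNT(*)=3
  south: ids {4, 6, 8, 9} → COUNT(*)=4
  west: ids {3, 5} → COUNT(*)=2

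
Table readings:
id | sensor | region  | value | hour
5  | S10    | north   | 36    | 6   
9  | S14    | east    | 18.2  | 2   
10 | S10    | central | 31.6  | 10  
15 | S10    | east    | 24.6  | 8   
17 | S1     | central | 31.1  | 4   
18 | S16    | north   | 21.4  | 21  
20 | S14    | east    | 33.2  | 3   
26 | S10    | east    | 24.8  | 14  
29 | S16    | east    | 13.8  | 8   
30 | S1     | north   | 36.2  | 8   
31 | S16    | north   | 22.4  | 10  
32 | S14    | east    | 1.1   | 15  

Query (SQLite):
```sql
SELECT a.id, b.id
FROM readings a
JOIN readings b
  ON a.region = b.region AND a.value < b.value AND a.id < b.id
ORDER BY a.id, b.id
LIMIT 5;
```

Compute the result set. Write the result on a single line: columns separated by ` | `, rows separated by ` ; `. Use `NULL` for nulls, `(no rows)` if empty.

Pairs (a,b) with same region, a.value < b.value, a.id < b.id.
region groups: central:{10,17} east:{9,15,20,26,29,32} north:{5,18,30,31}
Ordered by (a.id, b.id); first 5.

5 | 30 ; 9 | 15 ; 9 | 20 ; 9 | 26 ; 15 | 20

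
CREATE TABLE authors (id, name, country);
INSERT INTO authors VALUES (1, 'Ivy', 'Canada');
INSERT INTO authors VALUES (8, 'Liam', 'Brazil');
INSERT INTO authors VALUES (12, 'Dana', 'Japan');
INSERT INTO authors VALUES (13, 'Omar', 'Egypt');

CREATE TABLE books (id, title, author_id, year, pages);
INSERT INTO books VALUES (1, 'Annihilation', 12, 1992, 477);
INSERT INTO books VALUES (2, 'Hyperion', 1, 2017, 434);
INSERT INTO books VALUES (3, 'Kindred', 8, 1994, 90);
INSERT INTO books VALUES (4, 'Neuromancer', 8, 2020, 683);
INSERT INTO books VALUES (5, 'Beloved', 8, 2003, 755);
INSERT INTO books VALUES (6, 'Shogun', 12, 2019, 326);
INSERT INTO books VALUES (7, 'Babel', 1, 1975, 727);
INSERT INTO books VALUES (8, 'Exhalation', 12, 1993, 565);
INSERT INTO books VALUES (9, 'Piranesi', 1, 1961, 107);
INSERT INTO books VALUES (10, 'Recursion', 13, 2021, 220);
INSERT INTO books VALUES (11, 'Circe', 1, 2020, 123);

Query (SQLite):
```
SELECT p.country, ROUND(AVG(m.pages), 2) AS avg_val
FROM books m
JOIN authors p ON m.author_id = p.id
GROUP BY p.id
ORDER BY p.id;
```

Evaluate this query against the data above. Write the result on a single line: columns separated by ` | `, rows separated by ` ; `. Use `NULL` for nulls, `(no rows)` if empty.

Join each books row to its authors via author_id.
Group joined rows by authors.id; compute ROUND(AVG(m.pages), 2) per group.
  1: ids {2, 7, 9, 11} → ROUND(AVG(m.pages), 2)=347.75
  8: ids {3, 4, 5} → ROUND(AVG(m.pages), 2)=509.33
  12: ids {1, 6, 8} → ROUND(AVG(m.pages), 2)=456
  13: ids {10} → ROUND(AVG(m.pages), 2)=220

Canada | 347.75 ; Brazil | 509.33 ; Japan | 456 ; Egypt | 220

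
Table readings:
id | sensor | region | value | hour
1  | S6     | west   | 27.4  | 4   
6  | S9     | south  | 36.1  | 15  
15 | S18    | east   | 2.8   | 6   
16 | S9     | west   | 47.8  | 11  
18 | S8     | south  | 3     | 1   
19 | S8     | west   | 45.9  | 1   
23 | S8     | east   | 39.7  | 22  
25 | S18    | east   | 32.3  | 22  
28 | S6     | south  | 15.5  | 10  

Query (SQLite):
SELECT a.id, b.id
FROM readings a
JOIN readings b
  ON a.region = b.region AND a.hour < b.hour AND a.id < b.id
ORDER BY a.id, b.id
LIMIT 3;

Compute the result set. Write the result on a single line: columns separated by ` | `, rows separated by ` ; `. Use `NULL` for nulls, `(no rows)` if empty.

1 | 16 ; 15 | 23 ; 15 | 25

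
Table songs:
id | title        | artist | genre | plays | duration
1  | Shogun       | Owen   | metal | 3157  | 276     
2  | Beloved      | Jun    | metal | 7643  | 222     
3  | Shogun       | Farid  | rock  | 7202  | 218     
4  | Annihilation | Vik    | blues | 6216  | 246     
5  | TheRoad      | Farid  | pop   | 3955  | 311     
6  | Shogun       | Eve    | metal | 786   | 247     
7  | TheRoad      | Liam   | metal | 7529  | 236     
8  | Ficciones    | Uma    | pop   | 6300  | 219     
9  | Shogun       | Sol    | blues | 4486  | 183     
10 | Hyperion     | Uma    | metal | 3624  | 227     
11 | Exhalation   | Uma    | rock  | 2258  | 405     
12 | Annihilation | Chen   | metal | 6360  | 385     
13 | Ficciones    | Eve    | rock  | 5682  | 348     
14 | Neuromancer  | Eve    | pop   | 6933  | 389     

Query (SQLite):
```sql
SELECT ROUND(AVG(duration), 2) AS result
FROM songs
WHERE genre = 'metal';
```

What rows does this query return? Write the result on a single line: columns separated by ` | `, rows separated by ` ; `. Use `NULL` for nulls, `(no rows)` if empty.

265.5

Rows where genre='metal' → duration values: [276, 222, 247, 236, 227, 385].
AVG = 1593 / 6 (rounded to 2 dp).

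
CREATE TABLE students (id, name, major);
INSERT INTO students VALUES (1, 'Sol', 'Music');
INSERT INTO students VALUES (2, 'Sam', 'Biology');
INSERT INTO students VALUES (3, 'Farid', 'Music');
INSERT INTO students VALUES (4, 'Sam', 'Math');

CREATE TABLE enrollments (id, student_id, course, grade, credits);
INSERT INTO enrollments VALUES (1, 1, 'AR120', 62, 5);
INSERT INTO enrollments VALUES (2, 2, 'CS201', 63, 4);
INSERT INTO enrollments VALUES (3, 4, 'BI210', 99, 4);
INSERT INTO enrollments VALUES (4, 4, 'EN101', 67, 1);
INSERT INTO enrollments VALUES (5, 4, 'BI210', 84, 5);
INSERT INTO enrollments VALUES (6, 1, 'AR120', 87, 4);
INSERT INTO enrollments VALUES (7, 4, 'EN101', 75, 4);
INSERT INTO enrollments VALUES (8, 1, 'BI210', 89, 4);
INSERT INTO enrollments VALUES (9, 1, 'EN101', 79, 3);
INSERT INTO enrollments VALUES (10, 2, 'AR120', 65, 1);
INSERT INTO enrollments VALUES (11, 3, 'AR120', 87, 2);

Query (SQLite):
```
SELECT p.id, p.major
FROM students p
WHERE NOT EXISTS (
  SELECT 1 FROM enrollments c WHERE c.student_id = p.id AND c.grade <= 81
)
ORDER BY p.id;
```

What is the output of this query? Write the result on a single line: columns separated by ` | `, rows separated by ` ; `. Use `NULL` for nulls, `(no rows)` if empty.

3 | Music

For each students row, check whether any enrollments with matching student_id has grade <= 81.
Keep rows where that is false.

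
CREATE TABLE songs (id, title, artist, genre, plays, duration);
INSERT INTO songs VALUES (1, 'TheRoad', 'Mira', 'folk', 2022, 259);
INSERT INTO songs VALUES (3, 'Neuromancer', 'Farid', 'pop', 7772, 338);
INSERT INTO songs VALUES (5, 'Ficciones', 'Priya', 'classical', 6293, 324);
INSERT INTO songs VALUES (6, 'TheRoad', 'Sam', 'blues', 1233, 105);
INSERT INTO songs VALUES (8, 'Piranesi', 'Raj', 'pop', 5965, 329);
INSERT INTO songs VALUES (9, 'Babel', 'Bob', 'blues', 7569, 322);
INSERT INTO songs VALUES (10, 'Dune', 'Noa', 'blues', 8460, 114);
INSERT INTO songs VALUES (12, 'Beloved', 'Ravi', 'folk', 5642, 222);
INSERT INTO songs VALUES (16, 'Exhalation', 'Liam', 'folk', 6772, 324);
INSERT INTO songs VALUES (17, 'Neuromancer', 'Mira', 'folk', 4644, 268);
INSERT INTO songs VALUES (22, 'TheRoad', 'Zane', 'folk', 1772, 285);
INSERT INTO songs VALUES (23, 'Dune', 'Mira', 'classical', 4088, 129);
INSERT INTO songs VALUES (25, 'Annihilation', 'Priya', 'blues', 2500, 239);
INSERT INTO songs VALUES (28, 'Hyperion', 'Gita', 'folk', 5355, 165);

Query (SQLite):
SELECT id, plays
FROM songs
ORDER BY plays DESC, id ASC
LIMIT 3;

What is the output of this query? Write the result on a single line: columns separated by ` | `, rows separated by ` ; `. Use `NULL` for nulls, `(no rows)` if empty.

10 | 8460 ; 3 | 7772 ; 9 | 7569

Sort by plays desc, tiebreak id asc: (8460, id=10), (7772, id=3), (7569, id=9), (6772, id=16), (6293, id=5), (5965, id=8) …. Take first 3.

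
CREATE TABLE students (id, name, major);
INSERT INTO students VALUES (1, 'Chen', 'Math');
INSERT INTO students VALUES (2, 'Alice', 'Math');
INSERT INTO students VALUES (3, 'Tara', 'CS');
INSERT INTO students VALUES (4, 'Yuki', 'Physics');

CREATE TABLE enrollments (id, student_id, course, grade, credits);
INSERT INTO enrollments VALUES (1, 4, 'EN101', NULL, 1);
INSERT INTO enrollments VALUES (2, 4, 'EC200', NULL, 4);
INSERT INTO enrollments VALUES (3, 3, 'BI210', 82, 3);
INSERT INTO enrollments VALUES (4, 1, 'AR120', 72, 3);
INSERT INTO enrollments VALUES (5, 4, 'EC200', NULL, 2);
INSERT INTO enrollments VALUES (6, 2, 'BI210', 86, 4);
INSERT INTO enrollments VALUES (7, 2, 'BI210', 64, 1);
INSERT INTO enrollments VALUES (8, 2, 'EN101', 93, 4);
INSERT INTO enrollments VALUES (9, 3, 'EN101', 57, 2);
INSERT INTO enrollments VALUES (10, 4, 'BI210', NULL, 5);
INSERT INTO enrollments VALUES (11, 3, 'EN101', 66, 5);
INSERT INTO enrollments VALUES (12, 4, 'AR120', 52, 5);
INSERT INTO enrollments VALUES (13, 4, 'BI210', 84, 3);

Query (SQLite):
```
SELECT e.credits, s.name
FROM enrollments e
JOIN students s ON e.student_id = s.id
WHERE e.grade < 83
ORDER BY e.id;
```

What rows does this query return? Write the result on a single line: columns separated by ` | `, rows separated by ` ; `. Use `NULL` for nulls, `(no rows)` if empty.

3 | Tara ; 3 | Chen ; 1 | Alice ; 2 | Tara ; 5 | Tara ; 5 | Yuki

Each enrollments row matches the students row where student_id = students.id.
Then keep rows with e.grade < 83.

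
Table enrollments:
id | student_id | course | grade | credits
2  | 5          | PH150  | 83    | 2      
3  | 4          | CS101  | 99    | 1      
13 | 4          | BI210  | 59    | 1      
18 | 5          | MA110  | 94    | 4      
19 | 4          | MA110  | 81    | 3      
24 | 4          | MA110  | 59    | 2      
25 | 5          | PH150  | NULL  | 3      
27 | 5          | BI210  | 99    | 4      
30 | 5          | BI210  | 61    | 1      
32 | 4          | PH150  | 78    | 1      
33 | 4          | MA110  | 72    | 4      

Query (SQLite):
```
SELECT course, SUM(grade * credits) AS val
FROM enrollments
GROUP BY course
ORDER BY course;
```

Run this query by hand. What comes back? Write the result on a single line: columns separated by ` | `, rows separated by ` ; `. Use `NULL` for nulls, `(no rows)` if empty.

BI210 | 516 ; CS101 | 99 ; MA110 | 1025 ; PH150 | 244

For each row compute grade * credits.
Group by course; take SUM of the expression per group.
  BI210: ids {13, 27, 30} → SUM(grade * credits)=516
  CS101: ids {3} → SUM(grade * credits)=99
  MA110: ids {18, 19, 24, 33} → SUM(grade * credits)=1025
  PH150: ids {2, 25, 32} → SUM(grade * credits)=244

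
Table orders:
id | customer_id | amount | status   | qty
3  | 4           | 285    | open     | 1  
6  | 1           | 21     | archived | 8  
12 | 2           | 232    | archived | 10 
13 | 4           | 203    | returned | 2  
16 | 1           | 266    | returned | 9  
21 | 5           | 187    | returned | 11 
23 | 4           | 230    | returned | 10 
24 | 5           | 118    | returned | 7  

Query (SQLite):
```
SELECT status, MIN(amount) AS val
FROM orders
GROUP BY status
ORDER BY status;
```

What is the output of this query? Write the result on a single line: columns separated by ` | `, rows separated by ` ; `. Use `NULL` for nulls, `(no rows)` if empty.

archived | 21 ; open | 285 ; returned | 118

Partition orders by status; compute MIN(amount) within each group.
  archived: ids {6, 12} → MIN(amount)=21
  open: ids {3} → MIN(amount)=285
  returned: ids {13, 16, 21, 23, 24} → MIN(amount)=118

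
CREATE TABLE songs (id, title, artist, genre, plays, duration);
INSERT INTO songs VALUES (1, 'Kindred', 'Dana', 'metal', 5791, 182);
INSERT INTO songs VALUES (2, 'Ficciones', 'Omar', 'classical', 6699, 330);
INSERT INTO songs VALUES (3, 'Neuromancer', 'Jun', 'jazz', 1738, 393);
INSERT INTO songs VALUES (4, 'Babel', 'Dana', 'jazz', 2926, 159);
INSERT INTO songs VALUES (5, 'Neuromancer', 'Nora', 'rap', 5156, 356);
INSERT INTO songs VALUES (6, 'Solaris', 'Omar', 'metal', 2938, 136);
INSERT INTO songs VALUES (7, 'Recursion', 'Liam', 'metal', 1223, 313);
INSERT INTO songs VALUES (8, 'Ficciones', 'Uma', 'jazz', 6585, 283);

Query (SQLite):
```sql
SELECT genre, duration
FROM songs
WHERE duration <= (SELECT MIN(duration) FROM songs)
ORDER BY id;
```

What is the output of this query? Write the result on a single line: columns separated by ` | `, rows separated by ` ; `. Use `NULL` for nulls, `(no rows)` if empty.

metal | 136

Scalar subquery: MIN(duration) over all songs rows = 136.
Keep rows where duration <= that value.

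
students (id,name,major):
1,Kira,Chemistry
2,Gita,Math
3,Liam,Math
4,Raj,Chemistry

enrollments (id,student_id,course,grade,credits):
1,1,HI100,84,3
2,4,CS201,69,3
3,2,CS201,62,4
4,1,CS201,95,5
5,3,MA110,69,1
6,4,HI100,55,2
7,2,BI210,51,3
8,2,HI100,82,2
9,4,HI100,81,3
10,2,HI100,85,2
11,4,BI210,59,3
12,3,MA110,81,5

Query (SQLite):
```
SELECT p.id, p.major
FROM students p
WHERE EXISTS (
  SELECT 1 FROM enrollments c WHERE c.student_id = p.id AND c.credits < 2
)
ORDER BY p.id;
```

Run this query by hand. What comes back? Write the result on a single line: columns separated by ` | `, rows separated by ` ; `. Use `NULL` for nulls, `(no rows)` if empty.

For each students row, check whether any enrollments with matching student_id has credits < 2.
Keep rows where that is true.

3 | Math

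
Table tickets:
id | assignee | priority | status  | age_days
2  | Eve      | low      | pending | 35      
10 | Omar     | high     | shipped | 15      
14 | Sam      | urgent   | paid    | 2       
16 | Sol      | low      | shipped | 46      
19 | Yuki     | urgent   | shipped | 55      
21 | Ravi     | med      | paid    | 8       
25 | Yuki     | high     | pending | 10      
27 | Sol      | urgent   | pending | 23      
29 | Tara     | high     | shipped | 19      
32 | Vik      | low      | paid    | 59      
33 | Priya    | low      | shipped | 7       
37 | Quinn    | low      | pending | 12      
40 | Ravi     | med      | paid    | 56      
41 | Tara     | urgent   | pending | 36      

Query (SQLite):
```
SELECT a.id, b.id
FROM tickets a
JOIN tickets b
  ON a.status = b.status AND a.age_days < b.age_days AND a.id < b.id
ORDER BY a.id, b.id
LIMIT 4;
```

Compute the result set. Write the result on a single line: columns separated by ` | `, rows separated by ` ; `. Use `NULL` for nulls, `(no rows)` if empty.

2 | 41 ; 10 | 16 ; 10 | 19 ; 10 | 29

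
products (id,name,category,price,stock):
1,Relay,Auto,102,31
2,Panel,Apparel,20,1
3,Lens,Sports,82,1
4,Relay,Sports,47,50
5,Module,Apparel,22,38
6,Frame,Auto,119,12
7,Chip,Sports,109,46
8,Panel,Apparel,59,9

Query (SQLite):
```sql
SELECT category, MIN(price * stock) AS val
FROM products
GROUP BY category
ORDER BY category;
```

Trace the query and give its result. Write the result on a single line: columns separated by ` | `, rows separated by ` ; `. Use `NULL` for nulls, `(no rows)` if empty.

Apparel | 20 ; Auto | 1428 ; Sports | 82

For each row compute price * stock.
Group by category; take MIN of the expression per group.
  Apparel: ids {2, 5, 8} → MIN(price * stock)=20
  Auto: ids {1, 6} → MIN(price * stock)=1428
  Sports: ids {3, 4, 7} → MIN(price * stock)=82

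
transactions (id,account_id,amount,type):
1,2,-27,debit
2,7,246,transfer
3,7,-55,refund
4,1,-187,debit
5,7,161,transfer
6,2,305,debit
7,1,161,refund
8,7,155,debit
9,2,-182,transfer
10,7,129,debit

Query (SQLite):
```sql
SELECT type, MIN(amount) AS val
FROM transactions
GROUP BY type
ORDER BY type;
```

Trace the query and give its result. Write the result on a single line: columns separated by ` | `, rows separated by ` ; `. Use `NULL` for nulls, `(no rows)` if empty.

Partition transactions by type; compute MIN(amount) within each group.
  debit: ids {1, 4, 6, 8, 10} → MIN(amount)=-187
  refund: ids {3, 7} → MIN(amount)=-55
  transfer: ids {2, 5, 9} → MIN(amount)=-182

debit | -187 ; refund | -55 ; transfer | -182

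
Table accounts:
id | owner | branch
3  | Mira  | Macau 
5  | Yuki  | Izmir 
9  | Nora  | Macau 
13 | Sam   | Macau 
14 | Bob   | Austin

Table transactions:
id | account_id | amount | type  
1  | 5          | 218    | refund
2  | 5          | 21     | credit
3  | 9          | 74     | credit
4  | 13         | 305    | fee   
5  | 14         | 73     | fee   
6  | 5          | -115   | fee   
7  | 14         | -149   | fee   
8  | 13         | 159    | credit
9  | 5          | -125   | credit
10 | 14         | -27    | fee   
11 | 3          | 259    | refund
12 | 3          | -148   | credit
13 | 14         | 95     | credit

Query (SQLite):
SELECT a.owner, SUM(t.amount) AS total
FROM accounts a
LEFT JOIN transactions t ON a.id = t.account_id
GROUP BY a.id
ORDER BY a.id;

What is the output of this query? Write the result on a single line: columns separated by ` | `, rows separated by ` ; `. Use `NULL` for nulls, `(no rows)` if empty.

LEFT JOIN keeps every accounts row; unmatched ones get NULL for transactions columns.
Group by accounts.id and compute SUM(t.amount). SUM over an all-NULL group is NULL.
  3: ids {11, 12} → SUM(t.amount)=111
  5: ids {1, 2, 6, 9} → SUM(t.amount)=-1
  9: ids {3} → SUM(t.amount)=74
  13: ids {4, 8} → SUM(t.amount)=464
  14: ids {5, 7, 10, 13} → SUM(t.amount)=-8

Mira | 111 ; Yuki | -1 ; Nora | 74 ; Sam | 464 ; Bob | -8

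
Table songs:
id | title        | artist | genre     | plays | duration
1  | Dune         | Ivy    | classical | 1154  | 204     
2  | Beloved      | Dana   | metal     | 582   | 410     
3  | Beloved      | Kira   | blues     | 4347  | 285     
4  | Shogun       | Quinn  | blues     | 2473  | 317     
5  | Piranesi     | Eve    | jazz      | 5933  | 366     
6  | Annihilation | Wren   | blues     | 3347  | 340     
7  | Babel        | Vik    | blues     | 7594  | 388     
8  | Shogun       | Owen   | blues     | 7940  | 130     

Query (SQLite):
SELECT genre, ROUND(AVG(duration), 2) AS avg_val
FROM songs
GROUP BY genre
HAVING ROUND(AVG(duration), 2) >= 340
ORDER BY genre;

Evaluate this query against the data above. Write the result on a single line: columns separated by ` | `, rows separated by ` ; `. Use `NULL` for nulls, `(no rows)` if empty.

jazz | 366 ; metal | 410

Partition songs by genre; compute ROUND(AVG(duration), 2) within each group.
HAVING: keep groups where ROUND(AVG(duration), 2) >= 340.
  blues: ids {3, 4, 6, 7, 8} → ROUND(AVG(duration), 2)=292
  classical: ids {1} → ROUND(AVG(duration), 2)=204
  jazz: ids {5} → ROUND(AVG(duration), 2)=366
  metal: ids {2} → ROUND(AVG(duration), 2)=410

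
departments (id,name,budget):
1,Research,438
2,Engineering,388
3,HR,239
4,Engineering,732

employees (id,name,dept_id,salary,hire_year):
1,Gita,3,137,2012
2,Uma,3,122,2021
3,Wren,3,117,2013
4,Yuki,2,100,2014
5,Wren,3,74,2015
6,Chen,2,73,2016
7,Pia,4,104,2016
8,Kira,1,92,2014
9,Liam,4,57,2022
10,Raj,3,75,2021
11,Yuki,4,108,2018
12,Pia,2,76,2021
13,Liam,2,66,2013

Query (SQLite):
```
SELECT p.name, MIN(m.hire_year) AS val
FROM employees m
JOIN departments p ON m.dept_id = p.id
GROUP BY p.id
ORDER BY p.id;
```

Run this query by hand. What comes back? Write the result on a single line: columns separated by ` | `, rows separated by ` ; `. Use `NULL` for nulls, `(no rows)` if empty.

Research | 2014 ; Engineering | 2013 ; HR | 2012 ; Engineering | 2016

Join each employees row to its departments via dept_id.
Group joined rows by departments.id; compute MIN(m.hire_year) per group.
  1: ids {8} → MIN(m.hire_year)=2014
  2: ids {4, 6, 12, 13} → MIN(m.hire_year)=2013
  3: ids {1, 2, 3, 5, 10} → MIN(m.hire_year)=2012
  4: ids {7, 9, 11} → MIN(m.hire_year)=2016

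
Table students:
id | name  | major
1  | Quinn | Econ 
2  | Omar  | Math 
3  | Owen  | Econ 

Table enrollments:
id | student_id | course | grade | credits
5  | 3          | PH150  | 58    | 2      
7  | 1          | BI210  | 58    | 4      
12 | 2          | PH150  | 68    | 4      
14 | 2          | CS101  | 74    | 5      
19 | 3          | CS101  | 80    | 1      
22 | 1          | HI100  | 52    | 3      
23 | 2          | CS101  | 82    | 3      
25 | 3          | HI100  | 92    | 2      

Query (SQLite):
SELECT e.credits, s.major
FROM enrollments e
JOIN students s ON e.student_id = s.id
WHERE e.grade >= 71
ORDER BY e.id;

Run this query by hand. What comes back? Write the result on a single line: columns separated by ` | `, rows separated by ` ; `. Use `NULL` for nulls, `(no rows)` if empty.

5 | Math ; 1 | Econ ; 3 | Math ; 2 | Econ

Each enrollments row matches the students row where student_id = students.id.
Then keep rows with e.grade >= 71.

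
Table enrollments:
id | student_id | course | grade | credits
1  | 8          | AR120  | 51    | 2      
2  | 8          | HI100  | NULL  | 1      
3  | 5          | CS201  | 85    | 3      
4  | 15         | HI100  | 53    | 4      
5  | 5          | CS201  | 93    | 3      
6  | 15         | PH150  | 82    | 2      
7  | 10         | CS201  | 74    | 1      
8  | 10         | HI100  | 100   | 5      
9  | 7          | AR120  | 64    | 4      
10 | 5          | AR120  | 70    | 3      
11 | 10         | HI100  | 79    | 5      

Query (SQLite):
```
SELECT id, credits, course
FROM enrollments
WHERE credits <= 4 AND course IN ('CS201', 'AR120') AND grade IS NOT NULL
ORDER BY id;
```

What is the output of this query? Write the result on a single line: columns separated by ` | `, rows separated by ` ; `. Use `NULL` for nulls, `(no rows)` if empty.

credits <= 4: ids {1, 2, 3, 4, 5, 6, 7, 9, 10}
course IN ('CS201', 'AR120'): ids {1, 3, 5, 7, 9, 10}
grade IS NOT NULL: ids {1, 3, 4, 5, 6, 7, 8, 9, 10, 11}
Combine with AND.

1 | 2 | AR120 ; 3 | 3 | CS201 ; 5 | 3 | CS201 ; 7 | 1 | CS201 ; 9 | 4 | AR120 ; 10 | 3 | AR120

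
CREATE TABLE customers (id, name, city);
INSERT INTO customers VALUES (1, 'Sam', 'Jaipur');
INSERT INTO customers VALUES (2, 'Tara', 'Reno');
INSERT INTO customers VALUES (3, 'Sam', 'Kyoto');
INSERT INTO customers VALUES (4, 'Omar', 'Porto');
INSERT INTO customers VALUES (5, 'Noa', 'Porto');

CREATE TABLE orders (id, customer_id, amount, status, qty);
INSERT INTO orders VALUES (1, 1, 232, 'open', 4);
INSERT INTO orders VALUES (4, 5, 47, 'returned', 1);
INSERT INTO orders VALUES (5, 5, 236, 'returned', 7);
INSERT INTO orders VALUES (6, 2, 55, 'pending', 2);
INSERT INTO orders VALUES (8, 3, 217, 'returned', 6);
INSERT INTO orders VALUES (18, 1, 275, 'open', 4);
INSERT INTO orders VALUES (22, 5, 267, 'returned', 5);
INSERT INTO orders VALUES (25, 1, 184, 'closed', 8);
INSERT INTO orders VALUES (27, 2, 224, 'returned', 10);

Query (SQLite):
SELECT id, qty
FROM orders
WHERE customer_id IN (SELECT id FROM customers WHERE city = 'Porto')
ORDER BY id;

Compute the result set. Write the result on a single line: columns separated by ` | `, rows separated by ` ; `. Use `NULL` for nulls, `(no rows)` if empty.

4 | 1 ; 5 | 7 ; 22 | 5

Inner query: customers.id where city = 'Porto'.
Outer: keep orders rows whose customer_id is in that set.
Inner query → {4, 5}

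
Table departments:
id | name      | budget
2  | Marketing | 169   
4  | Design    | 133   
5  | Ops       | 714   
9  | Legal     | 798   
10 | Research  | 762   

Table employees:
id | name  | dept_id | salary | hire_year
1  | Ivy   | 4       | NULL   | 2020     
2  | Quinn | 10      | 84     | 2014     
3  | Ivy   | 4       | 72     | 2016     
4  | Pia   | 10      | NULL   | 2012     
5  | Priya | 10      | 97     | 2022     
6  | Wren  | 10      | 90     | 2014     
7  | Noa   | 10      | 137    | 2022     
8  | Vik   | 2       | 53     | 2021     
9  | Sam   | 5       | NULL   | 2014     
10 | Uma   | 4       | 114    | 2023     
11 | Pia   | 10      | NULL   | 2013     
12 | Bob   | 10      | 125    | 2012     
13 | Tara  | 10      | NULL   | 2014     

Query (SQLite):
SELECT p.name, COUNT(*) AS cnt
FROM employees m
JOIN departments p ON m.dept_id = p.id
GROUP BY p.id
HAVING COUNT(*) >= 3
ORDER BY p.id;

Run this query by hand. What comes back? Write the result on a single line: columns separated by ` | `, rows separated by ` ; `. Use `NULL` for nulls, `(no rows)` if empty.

Design | 3 ; Research | 8

Join each employees row to its departments via dept_id.
Group joined rows by departments.id; compute COUNT(*) per group.
HAVING: keep groups with count ≥ 3.
  2: ids {8} → COUNT(*)=1
  4: ids {1, 3, 10} → COUNT(*)=3
  5: ids {9} → COUNT(*)=1
  10: ids {2, 4, 5, 6, 7, 11, 12, 13} → COUNT(*)=8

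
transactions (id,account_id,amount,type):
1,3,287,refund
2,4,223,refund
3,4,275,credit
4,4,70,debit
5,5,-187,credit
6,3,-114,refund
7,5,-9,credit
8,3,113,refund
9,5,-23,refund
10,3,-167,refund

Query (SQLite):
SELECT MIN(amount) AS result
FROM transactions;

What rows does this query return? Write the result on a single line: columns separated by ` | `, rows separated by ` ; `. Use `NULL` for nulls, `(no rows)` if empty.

-187

All amount values: [287, 223, 275, 70, -187, -114, -9, 113, -23, -167].
MIN of non-NULL values = -187.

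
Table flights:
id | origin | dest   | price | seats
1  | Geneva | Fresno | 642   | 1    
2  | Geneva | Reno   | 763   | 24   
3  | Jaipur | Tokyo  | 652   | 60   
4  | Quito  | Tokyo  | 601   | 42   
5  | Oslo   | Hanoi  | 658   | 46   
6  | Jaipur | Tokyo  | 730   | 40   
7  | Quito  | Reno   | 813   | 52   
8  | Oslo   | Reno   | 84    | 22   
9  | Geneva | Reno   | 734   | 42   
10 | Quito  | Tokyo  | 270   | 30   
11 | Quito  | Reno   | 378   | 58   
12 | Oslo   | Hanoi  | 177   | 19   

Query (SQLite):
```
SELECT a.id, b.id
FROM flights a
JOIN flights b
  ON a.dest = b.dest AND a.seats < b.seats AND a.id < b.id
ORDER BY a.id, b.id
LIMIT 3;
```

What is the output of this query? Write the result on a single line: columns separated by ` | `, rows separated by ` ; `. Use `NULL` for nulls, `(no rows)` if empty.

2 | 7 ; 2 | 9 ; 2 | 11

Pairs (a,b) with same dest, a.seats < b.seats, a.id < b.id.
dest groups: Fresno:{1} Hanoi:{5,12} Reno:{2,7,8,9,11} Tokyo:{3,4,6,10}
Ordered by (a.id, b.id); first 3.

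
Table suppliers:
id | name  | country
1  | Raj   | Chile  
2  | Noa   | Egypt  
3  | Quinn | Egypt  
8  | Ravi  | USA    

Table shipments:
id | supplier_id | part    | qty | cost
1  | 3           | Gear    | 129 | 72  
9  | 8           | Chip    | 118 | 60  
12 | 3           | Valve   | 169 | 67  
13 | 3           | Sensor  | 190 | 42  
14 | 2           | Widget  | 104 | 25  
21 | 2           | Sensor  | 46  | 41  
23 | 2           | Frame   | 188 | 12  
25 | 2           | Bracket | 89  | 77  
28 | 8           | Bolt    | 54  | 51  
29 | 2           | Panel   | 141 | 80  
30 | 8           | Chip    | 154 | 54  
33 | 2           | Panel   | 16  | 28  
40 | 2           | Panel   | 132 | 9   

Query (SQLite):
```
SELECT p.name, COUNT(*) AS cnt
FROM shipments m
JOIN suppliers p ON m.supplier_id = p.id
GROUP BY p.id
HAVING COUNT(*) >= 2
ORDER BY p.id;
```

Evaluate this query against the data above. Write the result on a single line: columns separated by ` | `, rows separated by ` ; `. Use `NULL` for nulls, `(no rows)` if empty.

Noa | 7 ; Quinn | 3 ; Ravi | 3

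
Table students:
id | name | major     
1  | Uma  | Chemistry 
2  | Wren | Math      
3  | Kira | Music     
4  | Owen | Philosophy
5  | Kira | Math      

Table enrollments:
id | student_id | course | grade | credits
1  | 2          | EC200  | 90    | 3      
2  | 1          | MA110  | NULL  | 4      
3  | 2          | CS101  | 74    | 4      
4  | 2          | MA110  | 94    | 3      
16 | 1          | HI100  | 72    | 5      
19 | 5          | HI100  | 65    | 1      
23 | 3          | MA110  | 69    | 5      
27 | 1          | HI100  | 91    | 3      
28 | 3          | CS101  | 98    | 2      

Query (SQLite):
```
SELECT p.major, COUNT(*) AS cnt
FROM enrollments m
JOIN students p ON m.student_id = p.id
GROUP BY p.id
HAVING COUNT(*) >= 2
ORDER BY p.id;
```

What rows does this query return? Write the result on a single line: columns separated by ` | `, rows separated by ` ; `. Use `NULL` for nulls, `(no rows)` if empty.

Join each enrollments row to its students via student_id.
Group joined rows by students.id; compute COUNT(*) per group.
HAVING: keep groups with count ≥ 2.
  1: ids {2, 16, 27} → COUNT(*)=3
  2: ids {1, 3, 4} → COUNT(*)=3
  3: ids {23, 28} → COUNT(*)=2
  5: ids {19} → COUNT(*)=1

Chemistry | 3 ; Math | 3 ; Music | 2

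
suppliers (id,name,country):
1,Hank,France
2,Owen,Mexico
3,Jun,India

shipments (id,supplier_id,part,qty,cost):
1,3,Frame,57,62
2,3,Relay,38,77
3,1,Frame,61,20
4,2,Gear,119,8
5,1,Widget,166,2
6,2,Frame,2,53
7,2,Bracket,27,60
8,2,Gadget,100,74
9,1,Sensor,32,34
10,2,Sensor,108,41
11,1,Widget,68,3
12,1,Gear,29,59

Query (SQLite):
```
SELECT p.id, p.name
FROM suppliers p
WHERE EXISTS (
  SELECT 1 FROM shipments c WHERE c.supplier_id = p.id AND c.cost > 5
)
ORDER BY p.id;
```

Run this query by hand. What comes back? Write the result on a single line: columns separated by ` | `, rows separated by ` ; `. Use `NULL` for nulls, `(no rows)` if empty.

1 | Hank ; 2 | Owen ; 3 | Jun

For each suppliers row, check whether any shipments with matching supplier_id has cost > 5.
Keep rows where that is true.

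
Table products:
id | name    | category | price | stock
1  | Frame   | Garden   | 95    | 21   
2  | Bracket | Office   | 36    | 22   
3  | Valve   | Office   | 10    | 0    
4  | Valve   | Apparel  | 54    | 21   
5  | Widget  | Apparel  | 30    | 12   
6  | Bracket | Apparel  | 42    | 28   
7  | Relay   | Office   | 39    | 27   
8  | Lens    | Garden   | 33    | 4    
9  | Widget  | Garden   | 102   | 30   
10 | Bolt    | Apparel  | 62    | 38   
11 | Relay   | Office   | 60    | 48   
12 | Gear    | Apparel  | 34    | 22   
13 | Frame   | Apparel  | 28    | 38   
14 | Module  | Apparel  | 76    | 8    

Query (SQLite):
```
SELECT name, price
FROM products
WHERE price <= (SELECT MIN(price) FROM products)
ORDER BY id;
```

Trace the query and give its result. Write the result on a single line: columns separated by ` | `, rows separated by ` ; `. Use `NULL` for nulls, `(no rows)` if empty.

Valve | 10

Scalar subquery: MIN(price) over all products rows = 10.
Keep rows where price <= that value.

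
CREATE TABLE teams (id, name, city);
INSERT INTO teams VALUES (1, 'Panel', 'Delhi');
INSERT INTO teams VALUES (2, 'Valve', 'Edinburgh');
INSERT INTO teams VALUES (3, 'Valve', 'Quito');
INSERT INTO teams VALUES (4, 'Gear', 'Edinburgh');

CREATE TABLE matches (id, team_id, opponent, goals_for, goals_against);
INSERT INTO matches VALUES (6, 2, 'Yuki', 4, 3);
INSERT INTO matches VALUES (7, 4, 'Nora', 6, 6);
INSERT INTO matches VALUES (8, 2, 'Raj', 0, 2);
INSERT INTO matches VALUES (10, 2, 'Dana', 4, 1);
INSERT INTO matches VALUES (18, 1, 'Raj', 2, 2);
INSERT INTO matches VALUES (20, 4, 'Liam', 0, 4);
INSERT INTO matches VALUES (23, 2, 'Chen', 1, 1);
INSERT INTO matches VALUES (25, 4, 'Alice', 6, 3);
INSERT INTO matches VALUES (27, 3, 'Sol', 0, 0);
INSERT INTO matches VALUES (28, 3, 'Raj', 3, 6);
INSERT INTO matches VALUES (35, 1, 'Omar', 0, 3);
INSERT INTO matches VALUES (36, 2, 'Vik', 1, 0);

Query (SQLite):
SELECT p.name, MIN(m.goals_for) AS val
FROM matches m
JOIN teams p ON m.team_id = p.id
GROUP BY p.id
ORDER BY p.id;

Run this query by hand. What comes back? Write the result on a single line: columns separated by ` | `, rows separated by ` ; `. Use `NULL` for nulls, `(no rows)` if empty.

Panel | 0 ; Valve | 0 ; Valve | 0 ; Gear | 0

Join each matches row to its teams via team_id.
Group joined rows by teams.id; compute MIN(m.goals_for) per group.
  1: ids {18, 35} → MIN(m.goals_for)=0
  2: ids {6, 8, 10, 23, 36} → MIN(m.goals_for)=0
  3: ids {27, 28} → MIN(m.goals_for)=0
  4: ids {7, 20, 25} → MIN(m.goals_for)=0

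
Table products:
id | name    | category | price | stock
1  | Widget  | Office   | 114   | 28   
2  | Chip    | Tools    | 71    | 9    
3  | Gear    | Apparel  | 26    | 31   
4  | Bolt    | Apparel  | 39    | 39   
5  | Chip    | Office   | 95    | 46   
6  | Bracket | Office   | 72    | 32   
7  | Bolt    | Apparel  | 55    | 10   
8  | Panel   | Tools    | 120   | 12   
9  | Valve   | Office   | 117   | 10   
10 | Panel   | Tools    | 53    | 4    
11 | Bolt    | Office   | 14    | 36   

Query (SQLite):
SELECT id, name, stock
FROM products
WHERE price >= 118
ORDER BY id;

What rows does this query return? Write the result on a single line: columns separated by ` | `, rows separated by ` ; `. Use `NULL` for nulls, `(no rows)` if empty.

price >= 118: ids {8}

8 | Panel | 12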